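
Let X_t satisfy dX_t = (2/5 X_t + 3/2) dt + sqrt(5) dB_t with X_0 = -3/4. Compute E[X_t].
E[X_t] = 3*exp(2*t/5) - 15/4

Taking expectations and using E[dB_t] = 0, the mean m(t) = E[X_t] satisfies the ODE m'(t) = a m(t) + b with m(0) = x_0. With a = 2/5, b = 3/2, x_0 = -3/4, the solution is
  m(t) = x_0 * exp(a t) + (b/a) * (exp(a t) - 1)
       = (-3/4) * exp((2/5) t) + ((3/2)/(2/5)) * (exp((2/5) t) - 1)
       = 3*exp(2*t/5) - 15/4.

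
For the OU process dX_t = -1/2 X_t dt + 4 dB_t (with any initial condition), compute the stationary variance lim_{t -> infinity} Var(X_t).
lim Var(X_t) = 16

The OU SDE dX = -theta X dt + sigma dB admits the integrating factor exp(theta t): d(exp(theta t) X_t) = sigma exp(theta t) dB_t. Integrating from 0 to t gives X_t = x_0 * exp(-theta t) + sigma * int_0^t exp(-theta (t-s)) dB_s for any initial x_0. The Itô integral has variance (by the Itô isometry) sigma^2 * int_0^t exp(-2 theta (t - s)) ds = sigma^2 * (1 - exp(-2 theta t)) / (2 theta), independent of x_0.
With theta = 1/2, sigma = 4:
  Var(X_t) = (4)^2 * (1 - exp(-2*1/2 t)) / (2 * 1/2) = 16 - 16*exp(-t).
As t -> infinity, exp(-2*1/2 t) -> 0, so the stationary variance is sigma^2 / (2 theta) = 16.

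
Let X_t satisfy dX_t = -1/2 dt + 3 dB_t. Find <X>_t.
<X>_t = 9*t

For an Itô process dX_t = a(t) dt + b(t) dB_t, the quadratic variation is <X>_t = int_0^t b(s)^2 ds (the drift term does not contribute). Here b(s) = 3, so
  b(s)^2 = 9.
Integrating from 0 to t:
  <X>_t = int_0^t (9) ds = 9*t.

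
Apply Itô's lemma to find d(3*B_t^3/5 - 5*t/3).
d(3*B_t^3/5 - 5*t/3) = (9*B_t/5 - 5/3) dt + (9*B_t^2/5) dB_t

Itô's formula for f(t, x): d f(t, B_t) = (f_t + (1/2) f_xx) dt + f_x dB_t. Compute partials of f(t, x) = -5*t/3 + 3*x^3/5:
  f_t(t,x)  = -5/3
  f_x(t,x)  = 9*x^2/5
  f_xx(t,x) = 18*x/5
Assemble drift = f_t + (1/2) f_xx = 9*x/5 - 5/3 and diffusion = f_x = 9*x^2/5. Substituting x = B_t:
  d(3*B_t^3/5 - 5*t/3) = (9*B_t/5 - 5/3) dt + (9*B_t^2/5) dB_t.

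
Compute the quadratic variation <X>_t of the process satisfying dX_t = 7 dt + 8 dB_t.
<X>_t = 64*t

For an Itô process dX_t = a(t) dt + b(t) dB_t, the quadratic variation is <X>_t = int_0^t b(s)^2 ds (the drift term does not contribute). Here b(s) = 8, so
  b(s)^2 = 64.
Integrating from 0 to t:
  <X>_t = int_0^t (64) ds = 64*t.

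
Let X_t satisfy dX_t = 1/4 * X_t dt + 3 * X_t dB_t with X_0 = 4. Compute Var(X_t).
Var(X_t) = 16*(exp(9*t) - 1)*exp(t/2)

For GBM dX = mu X dt + sigma X dB with X_0 = x_0, apply Itô to Y = log X: dY = (mu - sigma^2/2) dt + sigma dB, so Y_t = log(x_0) + (mu - sigma^2/2) t + sigma B_t and hence X_t = x_0 * exp((mu - sigma^2/2) t + sigma B_t).
With mu = 1/4, sigma = 3, x_0 = 4, this gives:
  X_t = 4 * exp((-17/4) * t + (3) * B_t).
Since sigma*B_t ~ Normal(0, sigma^2 t), E[exp(sigma*B_t)] = exp(sigma^2 t / 2); so E[X_t] = x_0 * exp((mu - sigma^2/2) t) * exp(sigma^2 t / 2) = x_0 * exp(mu t) = 4*exp(t/4).
Var(X_t) = E[X_t^2] - (E[X_t])^2 = x_0^2 * exp(2 mu t) * (exp(sigma^2 t) - 1) = 16*(exp(9*t) - 1)*exp(t/2).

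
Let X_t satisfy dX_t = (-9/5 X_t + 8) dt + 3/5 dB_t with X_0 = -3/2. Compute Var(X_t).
Var(X_t) = 1/10 - exp(-18*t/5)/10

The variance V(t) = Var(X_t) satisfies V'(t) = 2 a V(t) + c^2 with V(0) = 0 (drift coefficient is linear in X, diffusion is constant). With a = -9/5, c = 3/5, the solution is
  V(t) = (c^2 / (2 a)) * (exp(2 a t) - 1)
       = ((3/5)^2 / (2*(-9/5))) * (exp((-18/5) t) - 1)
       = 1/10 - exp(-18*t/5)/10.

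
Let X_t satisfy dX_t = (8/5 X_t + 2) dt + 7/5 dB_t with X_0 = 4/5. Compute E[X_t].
E[X_t] = 41*exp(8*t/5)/20 - 5/4

Taking expectations and using E[dB_t] = 0, the mean m(t) = E[X_t] satisfies the ODE m'(t) = a m(t) + b with m(0) = x_0. With a = 8/5, b = 2, x_0 = 4/5, the solution is
  m(t) = x_0 * exp(a t) + (b/a) * (exp(a t) - 1)
       = (4/5) * exp((8/5) t) + (2/(8/5)) * (exp((8/5) t) - 1)
       = 41*exp(8*t/5)/20 - 5/4.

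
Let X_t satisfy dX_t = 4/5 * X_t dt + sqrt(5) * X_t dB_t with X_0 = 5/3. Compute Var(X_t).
Var(X_t) = 25*(exp(5*t) - 1)*exp(8*t/5)/9

For GBM dX = mu X dt + sigma X dB with X_0 = x_0, apply Itô to Y = log X: dY = (mu - sigma^2/2) dt + sigma dB, so Y_t = log(x_0) + (mu - sigma^2/2) t + sigma B_t and hence X_t = x_0 * exp((mu - sigma^2/2) t + sigma B_t).
With mu = 4/5, sigma = sqrt(5), x_0 = 5/3, this gives:
  X_t = 5/3 * exp((-17/10) * t + (sqrt(5)) * B_t).
Since sigma*B_t ~ Normal(0, sigma^2 t), E[exp(sigma*B_t)] = exp(sigma^2 t / 2); so E[X_t] = x_0 * exp((mu - sigma^2/2) t) * exp(sigma^2 t / 2) = x_0 * exp(mu t) = 5*exp(4*t/5)/3.
Var(X_t) = E[X_t^2] - (E[X_t])^2 = x_0^2 * exp(2 mu t) * (exp(sigma^2 t) - 1) = 25*(exp(5*t) - 1)*exp(8*t/5)/9.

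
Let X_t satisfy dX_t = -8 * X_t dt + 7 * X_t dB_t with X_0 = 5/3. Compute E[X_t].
E[X_t] = 5*exp(-8*t)/3

For GBM dX = mu X dt + sigma X dB with X_0 = x_0, apply Itô to Y = log X: dY = (mu - sigma^2/2) dt + sigma dB, so Y_t = log(x_0) + (mu - sigma^2/2) t + sigma B_t and hence X_t = x_0 * exp((mu - sigma^2/2) t + sigma B_t).
With mu = -8, sigma = 7, x_0 = 5/3, this gives:
  X_t = 5/3 * exp((-65/2) * t + (7) * B_t).
Since sigma*B_t ~ Normal(0, sigma^2 t), E[exp(sigma*B_t)] = exp(sigma^2 t / 2); so E[X_t] = x_0 * exp((mu - sigma^2/2) t) * exp(sigma^2 t / 2) = x_0 * exp(mu t) = 5*exp(-8*t)/3.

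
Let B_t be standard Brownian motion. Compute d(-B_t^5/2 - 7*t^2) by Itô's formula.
d(-B_t^5/2 - 7*t^2) = (-5*B_t^3 - 14*t) dt + (-5*B_t^4/2) dB_t

Itô's formula for f(t, x): d f(t, B_t) = (f_t + (1/2) f_xx) dt + f_x dB_t. Compute partials of f(t, x) = -7*t^2 - x^5/2:
  f_t(t,x)  = -14*t
  f_x(t,x)  = -5*x^4/2
  f_xx(t,x) = -10*x^3
Assemble drift = f_t + (1/2) f_xx = -14*t - 5*x^3 and diffusion = f_x = -5*x^4/2. Substituting x = B_t:
  d(-B_t^5/2 - 7*t^2) = (-5*B_t^3 - 14*t) dt + (-5*B_t^4/2) dB_t.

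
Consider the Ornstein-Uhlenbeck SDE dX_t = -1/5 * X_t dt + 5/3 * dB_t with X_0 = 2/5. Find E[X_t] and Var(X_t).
E[X_t] = 2*exp(-t/5)/5; Var(X_t) = 125/18 - 125*exp(-2*t/5)/18

The OU SDE dX = -theta X dt + sigma dB admits the integrating factor exp(theta t): d(exp(theta t) X_t) = sigma exp(theta t) dB_t. Integrating from 0 to t:
  X_t = x_0 * exp(-theta t) + sigma * int_0^t exp(-theta (t-s)) dB_s.
The Itô integral has mean 0 and (by the Itô isometry) variance sigma^2 * int_0^t exp(-2 theta (t - s)) ds = sigma^2 * (1 - exp(-2 theta t)) / (2 theta).
With theta = 1/5, sigma = 5/3, x_0 = 2/5:
  E[X_t] = 2/5 * exp(-1/5 t) = 2*exp(-t/5)/5
  Var(X_t) = (5/3)^2 * (1 - exp(-2*1/5 t)) / (2 * 1/5) = 125/18 - 125*exp(-2*t/5)/18.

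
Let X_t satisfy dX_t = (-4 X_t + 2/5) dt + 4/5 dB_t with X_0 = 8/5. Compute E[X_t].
E[X_t] = 1/10 + 3*exp(-4*t)/2

Taking expectations and using E[dB_t] = 0, the mean m(t) = E[X_t] satisfies the ODE m'(t) = a m(t) + b with m(0) = x_0. With a = -4, b = 2/5, x_0 = 8/5, the solution is
  m(t) = x_0 * exp(a t) + (b/a) * (exp(a t) - 1)
       = (8/5) * exp((-4) t) + ((2/5)/(-4)) * (exp((-4) t) - 1)
       = 1/10 + 3*exp(-4*t)/2.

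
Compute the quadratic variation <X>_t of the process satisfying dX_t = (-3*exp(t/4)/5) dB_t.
<X>_t = 18*exp(t/2)/25 - 18/25

For an Itô process dX_t = a(t) dt + b(t) dB_t, the quadratic variation is <X>_t = int_0^t b(s)^2 ds (the drift term does not contribute). Here b(s) = -3*exp(s/4)/5, so
  b(s)^2 = 9*exp(s/2)/25.
Integrating from 0 to t:
  <X>_t = int_0^t (9*exp(s/2)/25) ds = 18*exp(t/2)/25 - 18/25.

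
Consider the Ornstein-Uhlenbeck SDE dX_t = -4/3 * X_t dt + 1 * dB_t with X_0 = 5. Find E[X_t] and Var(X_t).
E[X_t] = 5*exp(-4*t/3); Var(X_t) = 3/8 - 3*exp(-8*t/3)/8

The OU SDE dX = -theta X dt + sigma dB admits the integrating factor exp(theta t): d(exp(theta t) X_t) = sigma exp(theta t) dB_t. Integrating from 0 to t:
  X_t = x_0 * exp(-theta t) + sigma * int_0^t exp(-theta (t-s)) dB_s.
The Itô integral has mean 0 and (by the Itô isometry) variance sigma^2 * int_0^t exp(-2 theta (t - s)) ds = sigma^2 * (1 - exp(-2 theta t)) / (2 theta).
With theta = 4/3, sigma = 1, x_0 = 5:
  E[X_t] = 5 * exp(-4/3 t) = 5*exp(-4*t/3)
  Var(X_t) = (1)^2 * (1 - exp(-2*4/3 t)) / (2 * 4/3) = 3/8 - 3*exp(-8*t/3)/8.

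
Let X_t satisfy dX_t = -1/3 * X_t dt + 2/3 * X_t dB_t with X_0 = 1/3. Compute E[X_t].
E[X_t] = exp(-t/3)/3

For GBM dX = mu X dt + sigma X dB with X_0 = x_0, apply Itô to Y = log X: dY = (mu - sigma^2/2) dt + sigma dB, so Y_t = log(x_0) + (mu - sigma^2/2) t + sigma B_t and hence X_t = x_0 * exp((mu - sigma^2/2) t + sigma B_t).
With mu = -1/3, sigma = 2/3, x_0 = 1/3, this gives:
  X_t = 1/3 * exp((-5/9) * t + (2/3) * B_t).
Since sigma*B_t ~ Normal(0, sigma^2 t), E[exp(sigma*B_t)] = exp(sigma^2 t / 2); so E[X_t] = x_0 * exp((mu - sigma^2/2) t) * exp(sigma^2 t / 2) = x_0 * exp(mu t) = exp(-t/3)/3.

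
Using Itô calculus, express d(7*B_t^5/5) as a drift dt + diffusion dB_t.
d(7*B_t^5/5) = (14*B_t^3) dt + (7*B_t^4) dB_t

Itô's formula for f(B_t) gives d f(B_t) = f'(B_t) dB_t + (1/2) f''(B_t) dt. Compute derivatives of f(x) = 7*x^5/5:
  f'(x)  = 7*x^4
  f''(x) = 28*x^3
Substitute x = B_t and multiply the f'' term by 1/2:
  drift     = (1/2) * (28*x^3) evaluated at B_t = 14*B_t^3
  diffusion = (7*x^4) evaluated at B_t = 7*B_t^4
Therefore d(7*B_t^5/5) = (14*B_t^3) dt + (7*B_t^4) dB_t.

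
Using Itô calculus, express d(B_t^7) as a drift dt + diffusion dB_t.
d(B_t^7) = (21*B_t^5) dt + (7*B_t^6) dB_t

Itô's formula for f(B_t) gives d f(B_t) = f'(B_t) dB_t + (1/2) f''(B_t) dt. Compute derivatives of f(x) = x^7:
  f'(x)  = 7*x^6
  f''(x) = 42*x^5
Substitute x = B_t and multiply the f'' term by 1/2:
  drift     = (1/2) * (42*x^5) evaluated at B_t = 21*B_t^5
  diffusion = (7*x^6) evaluated at B_t = 7*B_t^6
Therefore d(B_t^7) = (21*B_t^5) dt + (7*B_t^6) dB_t.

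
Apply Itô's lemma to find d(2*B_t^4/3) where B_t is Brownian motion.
d(2*B_t^4/3) = (4*B_t^2) dt + (8*B_t^3/3) dB_t

Itô's formula for f(B_t) gives d f(B_t) = f'(B_t) dB_t + (1/2) f''(B_t) dt. Compute derivatives of f(x) = 2*x^4/3:
  f'(x)  = 8*x^3/3
  f''(x) = 8*x^2
Substitute x = B_t and multiply the f'' term by 1/2:
  drift     = (1/2) * (8*x^2) evaluated at B_t = 4*B_t^2
  diffusion = (8*x^3/3) evaluated at B_t = 8*B_t^3/3
Therefore d(2*B_t^4/3) = (4*B_t^2) dt + (8*B_t^3/3) dB_t.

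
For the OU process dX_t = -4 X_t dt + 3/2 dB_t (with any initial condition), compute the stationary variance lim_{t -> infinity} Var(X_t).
lim Var(X_t) = 9/32

The OU SDE dX = -theta X dt + sigma dB admits the integrating factor exp(theta t): d(exp(theta t) X_t) = sigma exp(theta t) dB_t. Integrating from 0 to t gives X_t = x_0 * exp(-theta t) + sigma * int_0^t exp(-theta (t-s)) dB_s for any initial x_0. The Itô integral has variance (by the Itô isometry) sigma^2 * int_0^t exp(-2 theta (t - s)) ds = sigma^2 * (1 - exp(-2 theta t)) / (2 theta), independent of x_0.
With theta = 4, sigma = 3/2:
  Var(X_t) = (3/2)^2 * (1 - exp(-2*4 t)) / (2 * 4) = 9/32 - 9*exp(-8*t)/32.
As t -> infinity, exp(-2*4 t) -> 0, so the stationary variance is sigma^2 / (2 theta) = 9/32.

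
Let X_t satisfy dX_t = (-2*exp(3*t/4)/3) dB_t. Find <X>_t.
<X>_t = 8*exp(3*t/2)/27 - 8/27

For an Itô process dX_t = a(t) dt + b(t) dB_t, the quadratic variation is <X>_t = int_0^t b(s)^2 ds (the drift term does not contribute). Here b(s) = -2*exp(3*s/4)/3, so
  b(s)^2 = 4*exp(3*s/2)/9.
Integrating from 0 to t:
  <X>_t = int_0^t (4*exp(3*s/2)/9) ds = 8*exp(3*t/2)/27 - 8/27.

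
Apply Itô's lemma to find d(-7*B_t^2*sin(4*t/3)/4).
d(-7*B_t^2*sin(4*t/3)/4) = (-7*B_t^2*cos(4*t/3)/3 - 7*sin(4*t/3)/4) dt + (-7*B_t*sin(4*t/3)/2) dB_t

Itô's formula for f(t, x): d f(t, B_t) = (f_t + (1/2) f_xx) dt + f_x dB_t. Compute partials of f(t, x) = -7*x^2*sin(4*t/3)/4:
  f_t(t,x)  = -7*x^2*cos(4*t/3)/3
  f_x(t,x)  = -7*x*sin(4*t/3)/2
  f_xx(t,x) = -7*sin(4*t/3)/2
Assemble drift = f_t + (1/2) f_xx = -7*x^2*cos(4*t/3)/3 - 7*sin(4*t/3)/4 and diffusion = f_x = -7*x*sin(4*t/3)/2. Substituting x = B_t:
  d(-7*B_t^2*sin(4*t/3)/4) = (-7*B_t^2*cos(4*t/3)/3 - 7*sin(4*t/3)/4) dt + (-7*B_t*sin(4*t/3)/2) dB_t.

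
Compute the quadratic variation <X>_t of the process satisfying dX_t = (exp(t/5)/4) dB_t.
<X>_t = 5*exp(2*t/5)/32 - 5/32

For an Itô process dX_t = a(t) dt + b(t) dB_t, the quadratic variation is <X>_t = int_0^t b(s)^2 ds (the drift term does not contribute). Here b(s) = exp(s/5)/4, so
  b(s)^2 = exp(2*s/5)/16.
Integrating from 0 to t:
  <X>_t = int_0^t (exp(2*s/5)/16) ds = 5*exp(2*t/5)/32 - 5/32.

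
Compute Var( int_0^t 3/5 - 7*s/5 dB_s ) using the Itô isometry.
Var = t*(49*t^2 - 63*t + 27)/75

The Itô integral of a deterministic integrand f(s) has mean 0 because each increment f(s) * (B_{s+ds} - B_s) has mean 0. By the Itô isometry:
  Var( int_0^t f(s) dB_s ) = E[ (int_0^t f(s) dB_s)^2 ] = int_0^t f(s)^2 ds.
Here f(s) = 3/5 - 7*s/5, so f(s)^2 = (7*s - 3)^2/25. Integrate:
  int_0^t ((7*s - 3)^2/25) ds = t*(49*t^2 - 63*t + 27)/75.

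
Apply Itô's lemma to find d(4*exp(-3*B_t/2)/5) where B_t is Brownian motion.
d(4*exp(-3*B_t/2)/5) = (9*exp(-3*B_t/2)/10) dt + (-6*exp(-3*B_t/2)/5) dB_t

Itô's formula for f(B_t) gives d f(B_t) = f'(B_t) dB_t + (1/2) f''(B_t) dt. Compute derivatives of f(x) = 4*exp(-3*x/2)/5:
  f'(x)  = -6*exp(-3*x/2)/5
  f''(x) = 9*exp(-3*x/2)/5
Substitute x = B_t and multiply the f'' term by 1/2:
  drift     = (1/2) * (9*exp(-3*x/2)/5) evaluated at B_t = 9*exp(-3*B_t/2)/10
  diffusion = (-6*exp(-3*x/2)/5) evaluated at B_t = -6*exp(-3*B_t/2)/5
Therefore d(4*exp(-3*B_t/2)/5) = (9*exp(-3*B_t/2)/10) dt + (-6*exp(-3*B_t/2)/5) dB_t.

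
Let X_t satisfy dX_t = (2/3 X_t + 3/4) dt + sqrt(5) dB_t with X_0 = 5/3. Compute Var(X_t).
Var(X_t) = 15*exp(4*t/3)/4 - 15/4

The variance V(t) = Var(X_t) satisfies V'(t) = 2 a V(t) + c^2 with V(0) = 0 (drift coefficient is linear in X, diffusion is constant). With a = 2/3, c = sqrt(5), the solution is
  V(t) = (c^2 / (2 a)) * (exp(2 a t) - 1)
       = (sqrt(5)^2 / (2*(2/3))) * (exp((4/3) t) - 1)
       = 15*exp(4*t/3)/4 - 15/4.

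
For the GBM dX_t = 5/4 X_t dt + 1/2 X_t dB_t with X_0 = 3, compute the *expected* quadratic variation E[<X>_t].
E[<X>_t] = 9*exp(11*t/4)/11 - 9/11

<X>_t = int_0^t ((1/2) * X_s)^2 ds. Taking expectation inside the integral: E[<X>_t] = (1/2)^2 * int_0^t E[X_s^2] ds. For GBM, E[X_s^2] = x_0^2 * exp((2 mu + sigma^2) s). Integrating:
  E[<X>_t] = (1/2)^2 * 3^2 * (exp((2*(5/4) + (1/2)^2) t) - 1) / (2*(5/4) + (1/2)^2)
           = (1/2)^2 * 3^2 * (exp((11/4) t) - 1) / (11/4) = 9*exp(11*t/4)/11 - 9/11.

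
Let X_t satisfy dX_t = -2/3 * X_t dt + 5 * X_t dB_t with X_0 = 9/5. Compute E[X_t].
E[X_t] = 9*exp(-2*t/3)/5

For GBM dX = mu X dt + sigma X dB with X_0 = x_0, apply Itô to Y = log X: dY = (mu - sigma^2/2) dt + sigma dB, so Y_t = log(x_0) + (mu - sigma^2/2) t + sigma B_t and hence X_t = x_0 * exp((mu - sigma^2/2) t + sigma B_t).
With mu = -2/3, sigma = 5, x_0 = 9/5, this gives:
  X_t = 9/5 * exp((-79/6) * t + (5) * B_t).
Since sigma*B_t ~ Normal(0, sigma^2 t), E[exp(sigma*B_t)] = exp(sigma^2 t / 2); so E[X_t] = x_0 * exp((mu - sigma^2/2) t) * exp(sigma^2 t / 2) = x_0 * exp(mu t) = 9*exp(-2*t/3)/5.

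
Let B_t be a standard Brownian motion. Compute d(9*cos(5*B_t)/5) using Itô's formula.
d(9*cos(5*B_t)/5) = (-45*cos(5*B_t)/2) dt + (-9*sin(5*B_t)) dB_t

Itô's formula for f(B_t) gives d f(B_t) = f'(B_t) dB_t + (1/2) f''(B_t) dt. Compute derivatives of f(x) = 9*cos(5*x)/5:
  f'(x)  = -9*sin(5*x)
  f''(x) = -45*cos(5*x)
Substitute x = B_t and multiply the f'' term by 1/2:
  drift     = (1/2) * (-45*cos(5*x)) evaluated at B_t = -45*cos(5*B_t)/2
  diffusion = (-9*sin(5*x)) evaluated at B_t = -9*sin(5*B_t)
Therefore d(9*cos(5*B_t)/5) = (-45*cos(5*B_t)/2) dt + (-9*sin(5*B_t)) dB_t.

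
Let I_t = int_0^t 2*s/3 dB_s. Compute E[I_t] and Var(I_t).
E[I_t] = 0; Var(I_t) = 4*t^3/27

The Itô integral of a deterministic integrand f(s) has mean 0 because each increment f(s) * (B_{s+ds} - B_s) has mean 0. By the Itô isometry:
  Var( int_0^t f(s) dB_s ) = E[ (int_0^t f(s) dB_s)^2 ] = int_0^t f(s)^2 ds.
Here f(s) = 2*s/3, so f(s)^2 = 4*s^2/9. Integrate:
  int_0^t (4*s^2/9) ds = 4*t^3/27.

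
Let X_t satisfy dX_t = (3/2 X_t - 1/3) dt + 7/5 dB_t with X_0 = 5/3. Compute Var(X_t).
Var(X_t) = 49*exp(3*t)/75 - 49/75

The variance V(t) = Var(X_t) satisfies V'(t) = 2 a V(t) + c^2 with V(0) = 0 (drift coefficient is linear in X, diffusion is constant). With a = 3/2, c = 7/5, the solution is
  V(t) = (c^2 / (2 a)) * (exp(2 a t) - 1)
       = ((7/5)^2 / (2*(3/2))) * (exp(3 t) - 1)
       = 49*exp(3*t)/75 - 49/75.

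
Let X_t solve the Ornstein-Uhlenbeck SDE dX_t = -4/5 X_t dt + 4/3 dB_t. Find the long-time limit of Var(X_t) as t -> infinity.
lim Var(X_t) = 10/9

The OU SDE dX = -theta X dt + sigma dB admits the integrating factor exp(theta t): d(exp(theta t) X_t) = sigma exp(theta t) dB_t. Integrating from 0 to t gives X_t = x_0 * exp(-theta t) + sigma * int_0^t exp(-theta (t-s)) dB_s for any initial x_0. The Itô integral has variance (by the Itô isometry) sigma^2 * int_0^t exp(-2 theta (t - s)) ds = sigma^2 * (1 - exp(-2 theta t)) / (2 theta), independent of x_0.
With theta = 4/5, sigma = 4/3:
  Var(X_t) = (4/3)^2 * (1 - exp(-2*4/5 t)) / (2 * 4/5) = 10/9 - 10*exp(-8*t/5)/9.
As t -> infinity, exp(-2*4/5 t) -> 0, so the stationary variance is sigma^2 / (2 theta) = 10/9.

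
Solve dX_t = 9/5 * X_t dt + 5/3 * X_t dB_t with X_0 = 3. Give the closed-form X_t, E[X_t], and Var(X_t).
X_t = 3 * exp((37/90) t + (5/3) B_t); E[X_t] = 3*exp(9*t/5); Var(X_t) = 9*(exp(25*t/9) - 1)*exp(18*t/5)

For GBM dX = mu X dt + sigma X dB with X_0 = x_0, apply Itô to Y = log X: dY = (mu - sigma^2/2) dt + sigma dB, so Y_t = log(x_0) + (mu - sigma^2/2) t + sigma B_t and hence X_t = x_0 * exp((mu - sigma^2/2) t + sigma B_t).
With mu = 9/5, sigma = 5/3, x_0 = 3, this gives:
  X_t = 3 * exp((37/90) * t + (5/3) * B_t).
Since sigma*B_t ~ Normal(0, sigma^2 t), E[exp(sigma*B_t)] = exp(sigma^2 t / 2); so E[X_t] = x_0 * exp((mu - sigma^2/2) t) * exp(sigma^2 t / 2) = x_0 * exp(mu t) = 3*exp(9*t/5).
Var(X_t) = E[X_t^2] - (E[X_t])^2 = x_0^2 * exp(2 mu t) * (exp(sigma^2 t) - 1) = 9*(exp(25*t/9) - 1)*exp(18*t/5).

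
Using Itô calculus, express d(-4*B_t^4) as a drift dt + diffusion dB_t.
d(-4*B_t^4) = (-24*B_t^2) dt + (-16*B_t^3) dB_t

Itô's formula for f(B_t) gives d f(B_t) = f'(B_t) dB_t + (1/2) f''(B_t) dt. Compute derivatives of f(x) = -4*x^4:
  f'(x)  = -16*x^3
  f''(x) = -48*x^2
Substitute x = B_t and multiply the f'' term by 1/2:
  drift     = (1/2) * (-48*x^2) evaluated at B_t = -24*B_t^2
  diffusion = (-16*x^3) evaluated at B_t = -16*B_t^3
Therefore d(-4*B_t^4) = (-24*B_t^2) dt + (-16*B_t^3) dB_t.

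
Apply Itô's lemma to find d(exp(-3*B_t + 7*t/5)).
d(exp(-3*B_t + 7*t/5)) = (59*exp(-3*B_t + 7*t/5)/10) dt + (-3*exp(-3*B_t + 7*t/5)) dB_t

Itô's formula for f(t, x): d f(t, B_t) = (f_t + (1/2) f_xx) dt + f_x dB_t. Compute partials of f(t, x) = exp(7*t/5 - 3*x):
  f_t(t,x)  = 7*exp(7*t/5 - 3*x)/5
  f_x(t,x)  = -3*exp(7*t/5 - 3*x)
  f_xx(t,x) = 9*exp(7*t/5 - 3*x)
Assemble drift = f_t + (1/2) f_xx = 59*exp(7*t/5 - 3*x)/10 and diffusion = f_x = -3*exp(7*t/5 - 3*x). Substituting x = B_t:
  d(exp(-3*B_t + 7*t/5)) = (59*exp(-3*B_t + 7*t/5)/10) dt + (-3*exp(-3*B_t + 7*t/5)) dB_t.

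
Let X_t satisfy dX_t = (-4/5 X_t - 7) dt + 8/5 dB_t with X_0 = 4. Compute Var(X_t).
Var(X_t) = 8/5 - 8*exp(-8*t/5)/5

The variance V(t) = Var(X_t) satisfies V'(t) = 2 a V(t) + c^2 with V(0) = 0 (drift coefficient is linear in X, diffusion is constant). With a = -4/5, c = 8/5, the solution is
  V(t) = (c^2 / (2 a)) * (exp(2 a t) - 1)
       = ((8/5)^2 / (2*(-4/5))) * (exp((-8/5) t) - 1)
       = 8/5 - 8*exp(-8*t/5)/5.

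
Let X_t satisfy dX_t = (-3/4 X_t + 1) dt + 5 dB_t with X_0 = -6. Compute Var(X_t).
Var(X_t) = 50/3 - 50*exp(-3*t/2)/3

The variance V(t) = Var(X_t) satisfies V'(t) = 2 a V(t) + c^2 with V(0) = 0 (drift coefficient is linear in X, diffusion is constant). With a = -3/4, c = 5, the solution is
  V(t) = (c^2 / (2 a)) * (exp(2 a t) - 1)
       = (5^2 / (2*(-3/4))) * (exp((-3/2) t) - 1)
       = 50/3 - 50*exp(-3*t/2)/3.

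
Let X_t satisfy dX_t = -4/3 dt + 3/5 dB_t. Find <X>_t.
<X>_t = 9*t/25

For an Itô process dX_t = a(t) dt + b(t) dB_t, the quadratic variation is <X>_t = int_0^t b(s)^2 ds (the drift term does not contribute). Here b(s) = 3/5, so
  b(s)^2 = 9/25.
Integrating from 0 to t:
  <X>_t = int_0^t (9/25) ds = 9*t/25.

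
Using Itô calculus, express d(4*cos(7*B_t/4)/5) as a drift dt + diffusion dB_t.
d(4*cos(7*B_t/4)/5) = (-49*cos(7*B_t/4)/40) dt + (-7*sin(7*B_t/4)/5) dB_t

Itô's formula for f(B_t) gives d f(B_t) = f'(B_t) dB_t + (1/2) f''(B_t) dt. Compute derivatives of f(x) = 4*cos(7*x/4)/5:
  f'(x)  = -7*sin(7*x/4)/5
  f''(x) = -49*cos(7*x/4)/20
Substitute x = B_t and multiply the f'' term by 1/2:
  drift     = (1/2) * (-49*cos(7*x/4)/20) evaluated at B_t = -49*cos(7*B_t/4)/40
  diffusion = (-7*sin(7*x/4)/5) evaluated at B_t = -7*sin(7*B_t/4)/5
Therefore d(4*cos(7*B_t/4)/5) = (-49*cos(7*B_t/4)/40) dt + (-7*sin(7*B_t/4)/5) dB_t.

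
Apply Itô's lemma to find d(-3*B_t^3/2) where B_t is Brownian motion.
d(-3*B_t^3/2) = (-9*B_t/2) dt + (-9*B_t^2/2) dB_t

Itô's formula for f(B_t) gives d f(B_t) = f'(B_t) dB_t + (1/2) f''(B_t) dt. Compute derivatives of f(x) = -3*x^3/2:
  f'(x)  = -9*x^2/2
  f''(x) = -9*x
Substitute x = B_t and multiply the f'' term by 1/2:
  drift     = (1/2) * (-9*x) evaluated at B_t = -9*B_t/2
  diffusion = (-9*x^2/2) evaluated at B_t = -9*B_t^2/2
Therefore d(-3*B_t^3/2) = (-9*B_t/2) dt + (-9*B_t^2/2) dB_t.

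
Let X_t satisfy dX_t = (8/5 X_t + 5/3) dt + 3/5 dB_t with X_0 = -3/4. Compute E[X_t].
E[X_t] = 7*exp(8*t/5)/24 - 25/24

Taking expectations and using E[dB_t] = 0, the mean m(t) = E[X_t] satisfies the ODE m'(t) = a m(t) + b with m(0) = x_0. With a = 8/5, b = 5/3, x_0 = -3/4, the solution is
  m(t) = x_0 * exp(a t) + (b/a) * (exp(a t) - 1)
       = (-3/4) * exp((8/5) t) + ((5/3)/(8/5)) * (exp((8/5) t) - 1)
       = 7*exp(8*t/5)/24 - 25/24.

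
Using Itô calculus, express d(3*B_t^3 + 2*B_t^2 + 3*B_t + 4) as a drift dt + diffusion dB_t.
d(3*B_t^3 + 2*B_t^2 + 3*B_t + 4) = (9*B_t + 2) dt + (9*B_t^2 + 4*B_t + 3) dB_t

Itô's formula for f(B_t) gives d f(B_t) = f'(B_t) dB_t + (1/2) f''(B_t) dt. Compute derivatives of f(x) = 3*x^3 + 2*x^2 + 3*x + 4:
  f'(x)  = 9*x^2 + 4*x + 3
  f''(x) = 18*x + 4
Substitute x = B_t and multiply the f'' term by 1/2:
  drift     = (1/2) * (18*x + 4) evaluated at B_t = 9*B_t + 2
  diffusion = (9*x^2 + 4*x + 3) evaluated at B_t = 9*B_t^2 + 4*B_t + 3
Therefore d(3*B_t^3 + 2*B_t^2 + 3*B_t + 4) = (9*B_t + 2) dt + (9*B_t^2 + 4*B_t + 3) dB_t.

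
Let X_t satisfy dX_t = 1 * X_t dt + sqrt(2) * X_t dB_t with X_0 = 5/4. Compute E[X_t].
E[X_t] = 5*exp(t)/4

For GBM dX = mu X dt + sigma X dB with X_0 = x_0, apply Itô to Y = log X: dY = (mu - sigma^2/2) dt + sigma dB, so Y_t = log(x_0) + (mu - sigma^2/2) t + sigma B_t and hence X_t = x_0 * exp((mu - sigma^2/2) t + sigma B_t).
With mu = 1, sigma = sqrt(2), x_0 = 5/4, this gives:
  X_t = 5/4 * exp((0) * t + (sqrt(2)) * B_t).
Since sigma*B_t ~ Normal(0, sigma^2 t), E[exp(sigma*B_t)] = exp(sigma^2 t / 2); so E[X_t] = x_0 * exp((mu - sigma^2/2) t) * exp(sigma^2 t / 2) = x_0 * exp(mu t) = 5*exp(t)/4.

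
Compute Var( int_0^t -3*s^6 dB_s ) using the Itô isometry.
Var = 9*t^13/13

The Itô integral of a deterministic integrand f(s) has mean 0 because each increment f(s) * (B_{s+ds} - B_s) has mean 0. By the Itô isometry:
  Var( int_0^t f(s) dB_s ) = E[ (int_0^t f(s) dB_s)^2 ] = int_0^t f(s)^2 ds.
Here f(s) = -3*s^6, so f(s)^2 = 9*s^12. Integrate:
  int_0^t (9*s^12) ds = 9*t^13/13.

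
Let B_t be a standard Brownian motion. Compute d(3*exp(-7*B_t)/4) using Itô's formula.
d(3*exp(-7*B_t)/4) = (147*exp(-7*B_t)/8) dt + (-21*exp(-7*B_t)/4) dB_t

Itô's formula for f(B_t) gives d f(B_t) = f'(B_t) dB_t + (1/2) f''(B_t) dt. Compute derivatives of f(x) = 3*exp(-7*x)/4:
  f'(x)  = -21*exp(-7*x)/4
  f''(x) = 147*exp(-7*x)/4
Substitute x = B_t and multiply the f'' term by 1/2:
  drift     = (1/2) * (147*exp(-7*x)/4) evaluated at B_t = 147*exp(-7*B_t)/8
  diffusion = (-21*exp(-7*x)/4) evaluated at B_t = -21*exp(-7*B_t)/4
Therefore d(3*exp(-7*B_t)/4) = (147*exp(-7*B_t)/8) dt + (-21*exp(-7*B_t)/4) dB_t.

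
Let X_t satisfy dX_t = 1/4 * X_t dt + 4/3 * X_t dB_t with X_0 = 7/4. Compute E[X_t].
E[X_t] = 7*exp(t/4)/4

For GBM dX = mu X dt + sigma X dB with X_0 = x_0, apply Itô to Y = log X: dY = (mu - sigma^2/2) dt + sigma dB, so Y_t = log(x_0) + (mu - sigma^2/2) t + sigma B_t and hence X_t = x_0 * exp((mu - sigma^2/2) t + sigma B_t).
With mu = 1/4, sigma = 4/3, x_0 = 7/4, this gives:
  X_t = 7/4 * exp((-23/36) * t + (4/3) * B_t).
Since sigma*B_t ~ Normal(0, sigma^2 t), E[exp(sigma*B_t)] = exp(sigma^2 t / 2); so E[X_t] = x_0 * exp((mu - sigma^2/2) t) * exp(sigma^2 t / 2) = x_0 * exp(mu t) = 7*exp(t/4)/4.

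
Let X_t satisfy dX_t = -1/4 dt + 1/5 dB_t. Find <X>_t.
<X>_t = t/25

For an Itô process dX_t = a(t) dt + b(t) dB_t, the quadratic variation is <X>_t = int_0^t b(s)^2 ds (the drift term does not contribute). Here b(s) = 1/5, so
  b(s)^2 = 1/25.
Integrating from 0 to t:
  <X>_t = int_0^t (1/25) ds = t/25.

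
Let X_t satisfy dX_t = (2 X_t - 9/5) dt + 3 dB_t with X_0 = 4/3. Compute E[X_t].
E[X_t] = 13*exp(2*t)/30 + 9/10

Taking expectations and using E[dB_t] = 0, the mean m(t) = E[X_t] satisfies the ODE m'(t) = a m(t) + b with m(0) = x_0. With a = 2, b = -9/5, x_0 = 4/3, the solution is
  m(t) = x_0 * exp(a t) + (b/a) * (exp(a t) - 1)
       = (4/3) * exp(2 t) + ((-9/5)/2) * (exp(2 t) - 1)
       = 13*exp(2*t)/30 + 9/10.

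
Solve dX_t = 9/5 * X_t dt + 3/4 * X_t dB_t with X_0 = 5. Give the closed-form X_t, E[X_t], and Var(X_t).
X_t = 5 * exp((243/160) t + (3/4) B_t); E[X_t] = 5*exp(9*t/5); Var(X_t) = 25*(exp(9*t/16) - 1)*exp(18*t/5)

For GBM dX = mu X dt + sigma X dB with X_0 = x_0, apply Itô to Y = log X: dY = (mu - sigma^2/2) dt + sigma dB, so Y_t = log(x_0) + (mu - sigma^2/2) t + sigma B_t and hence X_t = x_0 * exp((mu - sigma^2/2) t + sigma B_t).
With mu = 9/5, sigma = 3/4, x_0 = 5, this gives:
  X_t = 5 * exp((243/160) * t + (3/4) * B_t).
Since sigma*B_t ~ Normal(0, sigma^2 t), E[exp(sigma*B_t)] = exp(sigma^2 t / 2); so E[X_t] = x_0 * exp((mu - sigma^2/2) t) * exp(sigma^2 t / 2) = x_0 * exp(mu t) = 5*exp(9*t/5).
Var(X_t) = E[X_t^2] - (E[X_t])^2 = x_0^2 * exp(2 mu t) * (exp(sigma^2 t) - 1) = 25*(exp(9*t/16) - 1)*exp(18*t/5).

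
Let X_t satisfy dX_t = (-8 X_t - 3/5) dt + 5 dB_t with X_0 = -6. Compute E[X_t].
E[X_t] = -3/40 - 237*exp(-8*t)/40

Taking expectations and using E[dB_t] = 0, the mean m(t) = E[X_t] satisfies the ODE m'(t) = a m(t) + b with m(0) = x_0. With a = -8, b = -3/5, x_0 = -6, the solution is
  m(t) = x_0 * exp(a t) + (b/a) * (exp(a t) - 1)
       = (-6) * exp((-8) t) + ((-3/5)/(-8)) * (exp((-8) t) - 1)
       = -3/40 - 237*exp(-8*t)/40.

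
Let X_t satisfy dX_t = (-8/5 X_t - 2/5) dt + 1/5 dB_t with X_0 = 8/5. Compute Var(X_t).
Var(X_t) = 1/80 - exp(-16*t/5)/80

The variance V(t) = Var(X_t) satisfies V'(t) = 2 a V(t) + c^2 with V(0) = 0 (drift coefficient is linear in X, diffusion is constant). With a = -8/5, c = 1/5, the solution is
  V(t) = (c^2 / (2 a)) * (exp(2 a t) - 1)
       = ((1/5)^2 / (2*(-8/5))) * (exp((-16/5) t) - 1)
       = 1/80 - exp(-16*t/5)/80.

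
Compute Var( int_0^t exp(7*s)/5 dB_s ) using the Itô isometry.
Var = exp(14*t)/350 - 1/350

The Itô integral of a deterministic integrand f(s) has mean 0 because each increment f(s) * (B_{s+ds} - B_s) has mean 0. By the Itô isometry:
  Var( int_0^t f(s) dB_s ) = E[ (int_0^t f(s) dB_s)^2 ] = int_0^t f(s)^2 ds.
Here f(s) = exp(7*s)/5, so f(s)^2 = exp(14*s)/25. Integrate:
  int_0^t (exp(14*s)/25) ds = exp(14*t)/350 - 1/350.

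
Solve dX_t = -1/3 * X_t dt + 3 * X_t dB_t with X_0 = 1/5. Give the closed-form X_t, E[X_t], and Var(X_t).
X_t = 1/5 * exp((-29/6) t + (3) B_t); E[X_t] = exp(-t/3)/5; Var(X_t) = (exp(9*t) - 1)*exp(-2*t/3)/25

For GBM dX = mu X dt + sigma X dB with X_0 = x_0, apply Itô to Y = log X: dY = (mu - sigma^2/2) dt + sigma dB, so Y_t = log(x_0) + (mu - sigma^2/2) t + sigma B_t and hence X_t = x_0 * exp((mu - sigma^2/2) t + sigma B_t).
With mu = -1/3, sigma = 3, x_0 = 1/5, this gives:
  X_t = 1/5 * exp((-29/6) * t + (3) * B_t).
Since sigma*B_t ~ Normal(0, sigma^2 t), E[exp(sigma*B_t)] = exp(sigma^2 t / 2); so E[X_t] = x_0 * exp((mu - sigma^2/2) t) * exp(sigma^2 t / 2) = x_0 * exp(mu t) = exp(-t/3)/5.
Var(X_t) = E[X_t^2] - (E[X_t])^2 = x_0^2 * exp(2 mu t) * (exp(sigma^2 t) - 1) = (exp(9*t) - 1)*exp(-2*t/3)/25.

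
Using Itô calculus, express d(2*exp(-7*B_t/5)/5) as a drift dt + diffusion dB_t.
d(2*exp(-7*B_t/5)/5) = (49*exp(-7*B_t/5)/125) dt + (-14*exp(-7*B_t/5)/25) dB_t

Itô's formula for f(B_t) gives d f(B_t) = f'(B_t) dB_t + (1/2) f''(B_t) dt. Compute derivatives of f(x) = 2*exp(-7*x/5)/5:
  f'(x)  = -14*exp(-7*x/5)/25
  f''(x) = 98*exp(-7*x/5)/125
Substitute x = B_t and multiply the f'' term by 1/2:
  drift     = (1/2) * (98*exp(-7*x/5)/125) evaluated at B_t = 49*exp(-7*B_t/5)/125
  diffusion = (-14*exp(-7*x/5)/25) evaluated at B_t = -14*exp(-7*B_t/5)/25
Therefore d(2*exp(-7*B_t/5)/5) = (49*exp(-7*B_t/5)/125) dt + (-14*exp(-7*B_t/5)/25) dB_t.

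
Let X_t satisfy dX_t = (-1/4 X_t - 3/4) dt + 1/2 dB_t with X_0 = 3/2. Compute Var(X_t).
Var(X_t) = 1/2 - exp(-t/2)/2

The variance V(t) = Var(X_t) satisfies V'(t) = 2 a V(t) + c^2 with V(0) = 0 (drift coefficient is linear in X, diffusion is constant). With a = -1/4, c = 1/2, the solution is
  V(t) = (c^2 / (2 a)) * (exp(2 a t) - 1)
       = ((1/2)^2 / (2*(-1/4))) * (exp((-1/2) t) - 1)
       = 1/2 - exp(-t/2)/2.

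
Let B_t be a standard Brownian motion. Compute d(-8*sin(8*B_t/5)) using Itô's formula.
d(-8*sin(8*B_t/5)) = (256*sin(8*B_t/5)/25) dt + (-64*cos(8*B_t/5)/5) dB_t

Itô's formula for f(B_t) gives d f(B_t) = f'(B_t) dB_t + (1/2) f''(B_t) dt. Compute derivatives of f(x) = -8*sin(8*x/5):
  f'(x)  = -64*cos(8*x/5)/5
  f''(x) = 512*sin(8*x/5)/25
Substitute x = B_t and multiply the f'' term by 1/2:
  drift     = (1/2) * (512*sin(8*x/5)/25) evaluated at B_t = 256*sin(8*B_t/5)/25
  diffusion = (-64*cos(8*x/5)/5) evaluated at B_t = -64*cos(8*B_t/5)/5
Therefore d(-8*sin(8*B_t/5)) = (256*sin(8*B_t/5)/25) dt + (-64*cos(8*B_t/5)/5) dB_t.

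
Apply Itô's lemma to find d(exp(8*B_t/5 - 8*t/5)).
d(exp(8*B_t/5 - 8*t/5)) = (-8*exp(8*B_t/5 - 8*t/5)/25) dt + (8*exp(8*B_t/5 - 8*t/5)/5) dB_t

Itô's formula for f(t, x): d f(t, B_t) = (f_t + (1/2) f_xx) dt + f_x dB_t. Compute partials of f(t, x) = exp(-8*t/5 + 8*x/5):
  f_t(t,x)  = -8*exp(-8*t/5 + 8*x/5)/5
  f_x(t,x)  = 8*exp(-8*t/5 + 8*x/5)/5
  f_xx(t,x) = 64*exp(-8*t/5 + 8*x/5)/25
Assemble drift = f_t + (1/2) f_xx = -8*exp(-8*t/5 + 8*x/5)/25 and diffusion = f_x = 8*exp(-8*t/5 + 8*x/5)/5. Substituting x = B_t:
  d(exp(8*B_t/5 - 8*t/5)) = (-8*exp(8*B_t/5 - 8*t/5)/25) dt + (8*exp(8*B_t/5 - 8*t/5)/5) dB_t.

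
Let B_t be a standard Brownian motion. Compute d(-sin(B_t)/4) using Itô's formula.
d(-sin(B_t)/4) = (sin(B_t)/8) dt + (-cos(B_t)/4) dB_t

Itô's formula for f(B_t) gives d f(B_t) = f'(B_t) dB_t + (1/2) f''(B_t) dt. Compute derivatives of f(x) = -sin(x)/4:
  f'(x)  = -cos(x)/4
  f''(x) = sin(x)/4
Substitute x = B_t and multiply the f'' term by 1/2:
  drift     = (1/2) * (sin(x)/4) evaluated at B_t = sin(B_t)/8
  diffusion = (-cos(x)/4) evaluated at B_t = -cos(B_t)/4
Therefore d(-sin(B_t)/4) = (sin(B_t)/8) dt + (-cos(B_t)/4) dB_t.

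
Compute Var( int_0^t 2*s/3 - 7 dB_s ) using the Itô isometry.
Var = t*(4*t^2 - 126*t + 1323)/27

The Itô integral of a deterministic integrand f(s) has mean 0 because each increment f(s) * (B_{s+ds} - B_s) has mean 0. By the Itô isometry:
  Var( int_0^t f(s) dB_s ) = E[ (int_0^t f(s) dB_s)^2 ] = int_0^t f(s)^2 ds.
Here f(s) = 2*s/3 - 7, so f(s)^2 = (2*s - 21)^2/9. Integrate:
  int_0^t ((2*s - 21)^2/9) ds = t*(4*t^2 - 126*t + 1323)/27.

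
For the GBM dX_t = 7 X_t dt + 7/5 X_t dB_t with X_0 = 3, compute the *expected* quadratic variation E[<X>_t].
E[<X>_t] = 21*exp(399*t/25)/19 - 21/19

<X>_t = int_0^t ((7/5) * X_s)^2 ds. Taking expectation inside the integral: E[<X>_t] = (7/5)^2 * int_0^t E[X_s^2] ds. For GBM, E[X_s^2] = x_0^2 * exp((2 mu + sigma^2) s). Integrating:
  E[<X>_t] = (7/5)^2 * 3^2 * (exp((2*7 + (7/5)^2) t) - 1) / (2*7 + (7/5)^2)
           = (7/5)^2 * 3^2 * (exp((399/25) t) - 1) / (399/25) = 21*exp(399*t/25)/19 - 21/19.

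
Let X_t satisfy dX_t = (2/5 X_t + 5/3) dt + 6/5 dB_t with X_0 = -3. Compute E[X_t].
E[X_t] = 7*exp(2*t/5)/6 - 25/6

Taking expectations and using E[dB_t] = 0, the mean m(t) = E[X_t] satisfies the ODE m'(t) = a m(t) + b with m(0) = x_0. With a = 2/5, b = 5/3, x_0 = -3, the solution is
  m(t) = x_0 * exp(a t) + (b/a) * (exp(a t) - 1)
       = (-3) * exp((2/5) t) + ((5/3)/(2/5)) * (exp((2/5) t) - 1)
       = 7*exp(2*t/5)/6 - 25/6.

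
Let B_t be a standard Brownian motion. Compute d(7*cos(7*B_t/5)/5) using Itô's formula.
d(7*cos(7*B_t/5)/5) = (-343*cos(7*B_t/5)/250) dt + (-49*sin(7*B_t/5)/25) dB_t

Itô's formula for f(B_t) gives d f(B_t) = f'(B_t) dB_t + (1/2) f''(B_t) dt. Compute derivatives of f(x) = 7*cos(7*x/5)/5:
  f'(x)  = -49*sin(7*x/5)/25
  f''(x) = -343*cos(7*x/5)/125
Substitute x = B_t and multiply the f'' term by 1/2:
  drift     = (1/2) * (-343*cos(7*x/5)/125) evaluated at B_t = -343*cos(7*B_t/5)/250
  diffusion = (-49*sin(7*x/5)/25) evaluated at B_t = -49*sin(7*B_t/5)/25
Therefore d(7*cos(7*B_t/5)/5) = (-343*cos(7*B_t/5)/250) dt + (-49*sin(7*B_t/5)/25) dB_t.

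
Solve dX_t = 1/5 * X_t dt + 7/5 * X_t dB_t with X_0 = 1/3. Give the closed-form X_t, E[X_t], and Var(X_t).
X_t = 1/3 * exp((-39/50) t + (7/5) B_t); E[X_t] = exp(t/5)/3; Var(X_t) = (exp(49*t/25) - 1)*exp(2*t/5)/9

For GBM dX = mu X dt + sigma X dB with X_0 = x_0, apply Itô to Y = log X: dY = (mu - sigma^2/2) dt + sigma dB, so Y_t = log(x_0) + (mu - sigma^2/2) t + sigma B_t and hence X_t = x_0 * exp((mu - sigma^2/2) t + sigma B_t).
With mu = 1/5, sigma = 7/5, x_0 = 1/3, this gives:
  X_t = 1/3 * exp((-39/50) * t + (7/5) * B_t).
Since sigma*B_t ~ Normal(0, sigma^2 t), E[exp(sigma*B_t)] = exp(sigma^2 t / 2); so E[X_t] = x_0 * exp((mu - sigma^2/2) t) * exp(sigma^2 t / 2) = x_0 * exp(mu t) = exp(t/5)/3.
Var(X_t) = E[X_t^2] - (E[X_t])^2 = x_0^2 * exp(2 mu t) * (exp(sigma^2 t) - 1) = (exp(49*t/25) - 1)*exp(2*t/5)/9.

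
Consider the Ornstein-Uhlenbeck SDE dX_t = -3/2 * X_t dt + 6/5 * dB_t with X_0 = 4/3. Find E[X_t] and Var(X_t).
E[X_t] = 4*exp(-3*t/2)/3; Var(X_t) = 12/25 - 12*exp(-3*t)/25

The OU SDE dX = -theta X dt + sigma dB admits the integrating factor exp(theta t): d(exp(theta t) X_t) = sigma exp(theta t) dB_t. Integrating from 0 to t:
  X_t = x_0 * exp(-theta t) + sigma * int_0^t exp(-theta (t-s)) dB_s.
The Itô integral has mean 0 and (by the Itô isometry) variance sigma^2 * int_0^t exp(-2 theta (t - s)) ds = sigma^2 * (1 - exp(-2 theta t)) / (2 theta).
With theta = 3/2, sigma = 6/5, x_0 = 4/3:
  E[X_t] = 4/3 * exp(-3/2 t) = 4*exp(-3*t/2)/3
  Var(X_t) = (6/5)^2 * (1 - exp(-2*3/2 t)) / (2 * 3/2) = 12/25 - 12*exp(-3*t)/25.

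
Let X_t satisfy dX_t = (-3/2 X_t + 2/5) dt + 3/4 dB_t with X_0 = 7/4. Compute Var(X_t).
Var(X_t) = 3/16 - 3*exp(-3*t)/16

The variance V(t) = Var(X_t) satisfies V'(t) = 2 a V(t) + c^2 with V(0) = 0 (drift coefficient is linear in X, diffusion is constant). With a = -3/2, c = 3/4, the solution is
  V(t) = (c^2 / (2 a)) * (exp(2 a t) - 1)
       = ((3/4)^2 / (2*(-3/2))) * (exp((-3) t) - 1)
       = 3/16 - 3*exp(-3*t)/16.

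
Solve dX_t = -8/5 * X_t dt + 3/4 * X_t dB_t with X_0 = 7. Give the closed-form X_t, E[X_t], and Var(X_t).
X_t = 7 * exp((-301/160) t + (3/4) B_t); E[X_t] = 7*exp(-8*t/5); Var(X_t) = (49*exp(9*t/16) - 49)*exp(-16*t/5)

For GBM dX = mu X dt + sigma X dB with X_0 = x_0, apply Itô to Y = log X: dY = (mu - sigma^2/2) dt + sigma dB, so Y_t = log(x_0) + (mu - sigma^2/2) t + sigma B_t and hence X_t = x_0 * exp((mu - sigma^2/2) t + sigma B_t).
With mu = -8/5, sigma = 3/4, x_0 = 7, this gives:
  X_t = 7 * exp((-301/160) * t + (3/4) * B_t).
Since sigma*B_t ~ Normal(0, sigma^2 t), E[exp(sigma*B_t)] = exp(sigma^2 t / 2); so E[X_t] = x_0 * exp((mu - sigma^2/2) t) * exp(sigma^2 t / 2) = x_0 * exp(mu t) = 7*exp(-8*t/5).
Var(X_t) = E[X_t^2] - (E[X_t])^2 = x_0^2 * exp(2 mu t) * (exp(sigma^2 t) - 1) = (49*exp(9*t/16) - 49)*exp(-16*t/5).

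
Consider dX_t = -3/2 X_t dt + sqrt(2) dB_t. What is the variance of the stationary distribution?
lim Var(X_t) = 2/3

The OU SDE dX = -theta X dt + sigma dB admits the integrating factor exp(theta t): d(exp(theta t) X_t) = sigma exp(theta t) dB_t. Integrating from 0 to t gives X_t = x_0 * exp(-theta t) + sigma * int_0^t exp(-theta (t-s)) dB_s for any initial x_0. The Itô integral has variance (by the Itô isometry) sigma^2 * int_0^t exp(-2 theta (t - s)) ds = sigma^2 * (1 - exp(-2 theta t)) / (2 theta), independent of x_0.
With theta = 3/2, sigma = sqrt(2):
  Var(X_t) = (sqrt(2))^2 * (1 - exp(-2*3/2 t)) / (2 * 3/2) = 2/3 - 2*exp(-3*t)/3.
As t -> infinity, exp(-2*3/2 t) -> 0, so the stationary variance is sigma^2 / (2 theta) = 2/3.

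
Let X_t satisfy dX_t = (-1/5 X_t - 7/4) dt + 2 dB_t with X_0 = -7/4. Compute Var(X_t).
Var(X_t) = 10 - 10*exp(-2*t/5)

The variance V(t) = Var(X_t) satisfies V'(t) = 2 a V(t) + c^2 with V(0) = 0 (drift coefficient is linear in X, diffusion is constant). With a = -1/5, c = 2, the solution is
  V(t) = (c^2 / (2 a)) * (exp(2 a t) - 1)
       = (2^2 / (2*(-1/5))) * (exp((-2/5) t) - 1)
       = 10 - 10*exp(-2*t/5).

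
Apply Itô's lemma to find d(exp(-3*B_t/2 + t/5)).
d(exp(-3*B_t/2 + t/5)) = (53*exp(-3*B_t/2 + t/5)/40) dt + (-3*exp(-3*B_t/2 + t/5)/2) dB_t

Itô's formula for f(t, x): d f(t, B_t) = (f_t + (1/2) f_xx) dt + f_x dB_t. Compute partials of f(t, x) = exp(t/5 - 3*x/2):
  f_t(t,x)  = exp(t/5 - 3*x/2)/5
  f_x(t,x)  = -3*exp(t/5 - 3*x/2)/2
  f_xx(t,x) = 9*exp(t/5 - 3*x/2)/4
Assemble drift = f_t + (1/2) f_xx = 53*exp(t/5 - 3*x/2)/40 and diffusion = f_x = -3*exp(t/5 - 3*x/2)/2. Substituting x = B_t:
  d(exp(-3*B_t/2 + t/5)) = (53*exp(-3*B_t/2 + t/5)/40) dt + (-3*exp(-3*B_t/2 + t/5)/2) dB_t.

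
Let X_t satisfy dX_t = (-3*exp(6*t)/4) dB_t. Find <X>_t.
<X>_t = 3*exp(12*t)/64 - 3/64

For an Itô process dX_t = a(t) dt + b(t) dB_t, the quadratic variation is <X>_t = int_0^t b(s)^2 ds (the drift term does not contribute). Here b(s) = -3*exp(6*s)/4, so
  b(s)^2 = 9*exp(12*s)/16.
Integrating from 0 to t:
  <X>_t = int_0^t (9*exp(12*s)/16) ds = 3*exp(12*t)/64 - 3/64.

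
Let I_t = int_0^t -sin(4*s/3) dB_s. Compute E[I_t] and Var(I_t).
E[I_t] = 0; Var(I_t) = t/2 - 3*sin(4*t/3)*cos(4*t/3)/8

The Itô integral of a deterministic integrand f(s) has mean 0 because each increment f(s) * (B_{s+ds} - B_s) has mean 0. By the Itô isometry:
  Var( int_0^t f(s) dB_s ) = E[ (int_0^t f(s) dB_s)^2 ] = int_0^t f(s)^2 ds.
Here f(s) = -sin(4*s/3), so f(s)^2 = sin(4*s/3)^2. Integrate:
  int_0^t (sin(4*s/3)^2) ds = t/2 - 3*sin(4*t/3)*cos(4*t/3)/8.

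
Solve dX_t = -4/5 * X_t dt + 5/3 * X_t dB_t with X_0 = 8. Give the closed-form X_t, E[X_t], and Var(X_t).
X_t = 8 * exp((-197/90) t + (5/3) B_t); E[X_t] = 8*exp(-4*t/5); Var(X_t) = (64*exp(25*t/9) - 64)*exp(-8*t/5)

For GBM dX = mu X dt + sigma X dB with X_0 = x_0, apply Itô to Y = log X: dY = (mu - sigma^2/2) dt + sigma dB, so Y_t = log(x_0) + (mu - sigma^2/2) t + sigma B_t and hence X_t = x_0 * exp((mu - sigma^2/2) t + sigma B_t).
With mu = -4/5, sigma = 5/3, x_0 = 8, this gives:
  X_t = 8 * exp((-197/90) * t + (5/3) * B_t).
Since sigma*B_t ~ Normal(0, sigma^2 t), E[exp(sigma*B_t)] = exp(sigma^2 t / 2); so E[X_t] = x_0 * exp((mu - sigma^2/2) t) * exp(sigma^2 t / 2) = x_0 * exp(mu t) = 8*exp(-4*t/5).
Var(X_t) = E[X_t^2] - (E[X_t])^2 = x_0^2 * exp(2 mu t) * (exp(sigma^2 t) - 1) = (64*exp(25*t/9) - 64)*exp(-8*t/5).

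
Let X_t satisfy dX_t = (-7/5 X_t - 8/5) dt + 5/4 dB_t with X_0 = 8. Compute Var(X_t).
Var(X_t) = 125/224 - 125*exp(-14*t/5)/224

The variance V(t) = Var(X_t) satisfies V'(t) = 2 a V(t) + c^2 with V(0) = 0 (drift coefficient is linear in X, diffusion is constant). With a = -7/5, c = 5/4, the solution is
  V(t) = (c^2 / (2 a)) * (exp(2 a t) - 1)
       = ((5/4)^2 / (2*(-7/5))) * (exp((-14/5) t) - 1)
       = 125/224 - 125*exp(-14*t/5)/224.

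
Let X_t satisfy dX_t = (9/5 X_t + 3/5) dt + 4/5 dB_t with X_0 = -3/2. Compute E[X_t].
E[X_t] = -7*exp(9*t/5)/6 - 1/3

Taking expectations and using E[dB_t] = 0, the mean m(t) = E[X_t] satisfies the ODE m'(t) = a m(t) + b with m(0) = x_0. With a = 9/5, b = 3/5, x_0 = -3/2, the solution is
  m(t) = x_0 * exp(a t) + (b/a) * (exp(a t) - 1)
       = (-3/2) * exp((9/5) t) + ((3/5)/(9/5)) * (exp((9/5) t) - 1)
       = -7*exp(9*t/5)/6 - 1/3.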